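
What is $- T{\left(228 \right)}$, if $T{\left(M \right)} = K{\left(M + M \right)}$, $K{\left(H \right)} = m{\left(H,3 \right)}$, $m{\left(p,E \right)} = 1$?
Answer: $-1$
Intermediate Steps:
$K{\left(H \right)} = 1$
$T{\left(M \right)} = 1$
$- T{\left(228 \right)} = \left(-1\right) 1 = -1$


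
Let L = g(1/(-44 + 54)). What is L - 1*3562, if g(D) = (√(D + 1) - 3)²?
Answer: -3562 + (30 - √110)²/100 ≈ -3558.2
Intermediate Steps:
g(D) = (-3 + √(1 + D))² (g(D) = (√(1 + D) - 3)² = (-3 + √(1 + D))²)
L = (-3 + √110/10)² (L = (-3 + √(1 + 1/(-44 + 54)))² = (-3 + √(1 + 1/10))² = (-3 + √(1 + ⅒))² = (-3 + √(11/10))² = (-3 + √110/10)² ≈ 3.8071)
L - 1*3562 = (30 - √110)²/100 - 1*3562 = (30 - √110)²/100 - 3562 = -3562 + (30 - √110)²/100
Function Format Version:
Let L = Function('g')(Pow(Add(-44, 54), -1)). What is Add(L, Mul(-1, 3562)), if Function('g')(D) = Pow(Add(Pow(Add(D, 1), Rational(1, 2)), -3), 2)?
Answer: Add(-3562, Mul(Rational(1, 100), Pow(Add(30, Mul(-1, Pow(110, Rational(1, 2)))), 2))) ≈ -3558.2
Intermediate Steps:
Function('g')(D) = Pow(Add(-3, Pow(Add(1, D), Rational(1, 2))), 2) (Function('g')(D) = Pow(Add(Pow(Add(1, D), Rational(1, 2)), -3), 2) = Pow(Add(-3, Pow(Add(1, D), Rational(1, 2))), 2))
L = Pow(Add(-3, Mul(Rational(1, 10), Pow(110, Rational(1, 2)))), 2) (L = Pow(Add(-3, Pow(Add(1, Pow(Add(-44, 54), -1)), Rational(1, 2))), 2) = Pow(Add(-3, Pow(Add(1, Pow(10, -1)), Rational(1, 2))), 2) = Pow(Add(-3, Pow(Add(1, Rational(1, 10)), Rational(1, 2))), 2) = Pow(Add(-3, Pow(Rational(11, 10), Rational(1, 2))), 2) = Pow(Add(-3, Mul(Rational(1, 10), Pow(110, Rational(1, 2)))), 2) ≈ 3.8071)
Add(L, Mul(-1, 3562)) = Add(Mul(Rational(1, 100), Pow(Add(30, Mul(-1, Pow(110, Rational(1, 2)))), 2)), Mul(-1, 3562)) = Add(Mul(Rational(1, 100), Pow(Add(30, Mul(-1, Pow(110, Rational(1, 2)))), 2)), -3562) = Add(-3562, Mul(Rational(1, 100), Pow(Add(30, Mul(-1, Pow(110, Rational(1, 2)))), 2)))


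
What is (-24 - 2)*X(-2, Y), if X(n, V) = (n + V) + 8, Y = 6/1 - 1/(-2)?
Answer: -325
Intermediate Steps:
Y = 13/2 (Y = 6*1 - 1*(-1/2) = 6 + 1/2 = 13/2 ≈ 6.5000)
X(n, V) = 8 + V + n (X(n, V) = (V + n) + 8 = 8 + V + n)
(-24 - 2)*X(-2, Y) = (-24 - 2)*(8 + 13/2 - 2) = -26*25/2 = -325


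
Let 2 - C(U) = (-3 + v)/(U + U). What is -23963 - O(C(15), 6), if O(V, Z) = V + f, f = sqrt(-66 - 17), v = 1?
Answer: -359476/15 - I*sqrt(83) ≈ -23965.0 - 9.1104*I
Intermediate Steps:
f = I*sqrt(83) (f = sqrt(-83) = I*sqrt(83) ≈ 9.1104*I)
C(U) = 2 + 1/U (C(U) = 2 - (-3 + 1)/(U + U) = 2 - (-2)/(2*U) = 2 - (-2)*1/(2*U) = 2 - (-1)/U = 2 + 1/U)
O(V, Z) = V + I*sqrt(83)
-23963 - O(C(15), 6) = -23963 - ((2 + 1/15) + I*sqrt(83)) = -23963 - (31/15 + I*sqrt(83)) = -23963 + (-31/15 - I*sqrt(83)) = -359476/15 - I*sqrt(83)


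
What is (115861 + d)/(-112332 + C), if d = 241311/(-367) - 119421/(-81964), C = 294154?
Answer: 3465455191171/5469349035736 ≈ 0.63361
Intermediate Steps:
d = -19734987297/30080788 (d = 241311*(-1/367) - 119421*(-1/81964) = -241311/367 + 119421/81964 = -19734987297/30080788 ≈ -656.07)
(115861 + d)/(-112332 + C) = (115861 - 19734987297/30080788)/(-112332 + 294154) = (3465455191171/30080788)/181822 = (3465455191171/30080788)*(1/181822) = 3465455191171/5469349035736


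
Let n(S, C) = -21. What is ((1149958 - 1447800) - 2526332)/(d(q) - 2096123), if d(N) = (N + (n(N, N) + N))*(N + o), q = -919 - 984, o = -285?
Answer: -2824174/6277353 ≈ -0.44990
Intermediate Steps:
q = -1903
d(N) = (-285 + N)*(-21 + 2*N) (d(N) = (N + (-21 + N))*(N - 285) = (-21 + 2*N)*(-285 + N) = (-285 + N)*(-21 + 2*N))
((1149958 - 1447800) - 2526332)/(d(q) - 2096123) = ((1149958 - 1447800) - 2526332)/((5985 - 591*(-1903) + 2*(-1903)²) - 2096123) = (-297842 - 2526332)/((5985 + 1124673 + 2*3621409) - 2096123) = -2824174/((5985 + 1124673 + 7242818) - 2096123) = -2824174/(8373476 - 2096123) = -2824174/6277353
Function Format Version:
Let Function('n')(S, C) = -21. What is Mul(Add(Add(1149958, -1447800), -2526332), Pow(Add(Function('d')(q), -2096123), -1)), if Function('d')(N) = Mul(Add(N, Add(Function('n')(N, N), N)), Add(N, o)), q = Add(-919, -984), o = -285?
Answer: Rational(-2824174, 6277353) ≈ -0.44990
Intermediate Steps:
q = -1903
Function('d')(N) = Mul(Add(-285, N), Add(-21, Mul(2, N))) (Function('d')(N) = Mul(Add(N, Add(-21, N)), Add(N, -285)) = Mul(Add(-21, Mul(2, N)), Add(-285, N)) = Mul(Add(-285, N), Add(-21, Mul(2, N))))
Mul(Add(Add(1149958, -1447800), -2526332), Pow(Add(Function('d')(q), -2096123), -1)) = Mul(Add(Add(1149958, -1447800), -2526332), Pow(Add(Add(5985, Mul(-591, -1903), Mul(2, Pow(-1903, 2))), -2096123), -1)) = Mul(Add(-297842, -2526332), Pow(Add(Add(5985, 1124673, Mul(2, 3621409)), -2096123), -1)) = Mul(-2824174, Pow(Add(Add(5985, 1124673, 7242818), -2096123), -1)) = Mul(-2824174, Pow(Add(8373476, -2096123), -1)) = Mul(-2824174, Pow(6277353, -1)) = Mul(-2824174, Rational(1, 6277353)) = Rational(-2824174, 6277353)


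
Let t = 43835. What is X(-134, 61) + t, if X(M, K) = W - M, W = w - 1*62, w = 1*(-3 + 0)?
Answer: 43904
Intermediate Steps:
w = -3 (w = 1*(-3) = -3)
W = -65 (W = -3 - 1*62 = -3 - 62 = -65)
X(M, K) = -65 - M
X(-134, 61) + t = (-65 - 1*(-134)) + 43835 = (-65 + 134) + 43835 = 69 + 43835 = 43904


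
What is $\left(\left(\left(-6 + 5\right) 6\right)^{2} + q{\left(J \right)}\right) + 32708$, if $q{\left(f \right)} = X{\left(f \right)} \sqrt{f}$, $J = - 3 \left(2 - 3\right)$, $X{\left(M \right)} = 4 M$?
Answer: $32744 + 12 \sqrt{3} \approx 32765.0$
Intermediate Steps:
$J = 3$ ($J = \left(-3\right) \left(-1\right) = 3$)
$q{\left(f \right)} = 4 f^{\frac{3}{2}}$ ($q{\left(f \right)} = 4 f \sqrt{f} = 4 f^{\frac{3}{2}}$)
$\left(\left(\left(-6 + 5\right) 6\right)^{2} + q{\left(J \right)}\right) + 32708 = \left(\left(\left(-6 + 5\right) 6\right)^{2} + 4 \cdot 3^{\frac{3}{2}}\right) + 32708 = \left(\left(\left(-1\right) 6\right)^{2} + 4 \cdot 3 \sqrt{3}\right) + 32708 = \left(\left(-6\right)^{2} + 12 \sqrt{3}\right) + 32708 = \left(36 + 12 \sqrt{3}\right) + 32708 = 32744 + 12 \sqrt{3}$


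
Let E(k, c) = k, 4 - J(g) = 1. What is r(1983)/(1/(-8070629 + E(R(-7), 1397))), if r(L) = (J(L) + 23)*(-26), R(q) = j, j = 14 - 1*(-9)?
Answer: 5455729656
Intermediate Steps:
j = 23 (j = 14 + 9 = 23)
J(g) = 3 (J(g) = 4 - 1*1 = 4 - 1 = 3)
R(q) = 23
r(L) = -676 (r(L) = (3 + 23)*(-26) = 26*(-26) = -676)
r(1983)/(1/(-8070629 + E(R(-7), 1397))) = -676/(1/(-8070629 + 23)) = -676/(1/(-8070606)) = -676/(-1/8070606) = -676*(-8070606) = 5455729656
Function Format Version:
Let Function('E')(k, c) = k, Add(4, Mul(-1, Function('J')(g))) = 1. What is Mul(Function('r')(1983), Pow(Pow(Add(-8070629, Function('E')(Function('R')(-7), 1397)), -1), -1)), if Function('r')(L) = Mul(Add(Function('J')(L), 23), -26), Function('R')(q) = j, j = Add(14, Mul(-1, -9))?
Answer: 5455729656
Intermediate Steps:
j = 23 (j = Add(14, 9) = 23)
Function('J')(g) = 3 (Function('J')(g) = Add(4, Mul(-1, 1)) = Add(4, -1) = 3)
Function('R')(q) = 23
Function('r')(L) = -676 (Function('r')(L) = Mul(Add(3, 23), -26) = Mul(26, -26) = -676)
Mul(Function('r')(1983), Pow(Pow(Add(-8070629, Function('E')(Function('R')(-7), 1397)), -1), -1)) = Mul(-676, Pow(Pow(Add(-8070629, 23), -1), -1)) = Mul(-676, Pow(Pow(-8070606, -1), -1)) = Mul(-676, Pow(Rational(-1, 8070606), -1)) = Mul(-676, -8070606) = 5455729656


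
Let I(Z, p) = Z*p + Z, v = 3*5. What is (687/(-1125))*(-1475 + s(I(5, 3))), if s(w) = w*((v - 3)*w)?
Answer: -30457/15 ≈ -2030.5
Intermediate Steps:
v = 15
I(Z, p) = Z + Z*p
s(w) = 12*w² (s(w) = w*((15 - 3)*w) = w*(12*w) = 12*w²)
(687/(-1125))*(-1475 + s(I(5, 3))) = (687/(-1125))*(-1475 + 12*(5*(1 + 3))²) = (687*(-1/1125))*(-1475 + 12*(5*4)²) = -229*(-1475 + 12*20²)/375 = -229*(-1475 + 12*400)/375 = -229*(-1475 + 4800)/375 = -229/375*3325 = -30457/15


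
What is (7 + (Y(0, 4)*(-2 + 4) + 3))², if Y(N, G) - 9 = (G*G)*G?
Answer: 24336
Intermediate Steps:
Y(N, G) = 9 + G³ (Y(N, G) = 9 + (G*G)*G = 9 + G²*G = 9 + G³)
(7 + (Y(0, 4)*(-2 + 4) + 3))² = (7 + ((9 + 4³)*(-2 + 4) + 3))² = (7 + ((9 + 64)*2 + 3))² = (7 + (73*2 + 3))² = (7 + (146 + 3))² = (7 + 149)² = 156² = 24336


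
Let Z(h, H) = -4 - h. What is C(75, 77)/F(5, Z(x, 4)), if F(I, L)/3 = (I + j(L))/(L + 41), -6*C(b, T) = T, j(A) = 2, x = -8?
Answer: -55/2 ≈ -27.500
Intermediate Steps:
C(b, T) = -T/6
F(I, L) = 3*(2 + I)/(41 + L) (F(I, L) = 3*((I + 2)/(L + 41)) = 3*((2 + I)/(41 + L)) = 3*(2 + I)/(41 + L))
C(75, 77)/F(5, Z(x, 4)) = (-⅙*77)/((3*(2 + 5)/(41 + (-4 - 1*(-8))))) = -77/(6*(3*7/(41 + (-4 + 8)))) = -77/(6*(3*7/(41 + 4))) = -77/(6*(3*7/45)) = -77/(6*(3*(1/45)*7)) = -77/(6*7/15) = -77/6*15/7 = -55/2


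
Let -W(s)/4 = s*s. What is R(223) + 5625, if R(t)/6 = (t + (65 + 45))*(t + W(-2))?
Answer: 419211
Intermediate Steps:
W(s) = -4*s**2 (W(s) = -4*s*s = -4*s**2)
R(t) = 6*(-16 + t)*(110 + t) (R(t) = 6*((t + (65 + 45))*(t - 4*(-2)**2)) = 6*((t + 110)*(t - 4*4)) = 6*((110 + t)*(t - 16)) = 6*((110 + t)*(-16 + t)) = 6*((-16 + t)*(110 + t)) = 6*(-16 + t)*(110 + t))
R(223) + 5625 = (-10560 + 6*223**2 + 564*223) + 5625 = (-10560 + 6*49729 + 125772) + 5625 = (-10560 + 298374 + 125772) + 5625 = 413586 + 5625 = 419211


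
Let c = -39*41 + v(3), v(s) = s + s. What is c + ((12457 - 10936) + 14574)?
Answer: 14502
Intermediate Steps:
v(s) = 2*s
c = -1593 (c = -39*41 + 2*3 = -1599 + 6 = -1593)
c + ((12457 - 10936) + 14574) = -1593 + ((12457 - 10936) + 14574) = -1593 + (1521 + 14574) = -1593 + 16095 = 14502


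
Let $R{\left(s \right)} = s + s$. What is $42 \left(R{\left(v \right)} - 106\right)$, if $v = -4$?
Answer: $-4788$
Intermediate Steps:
$R{\left(s \right)} = 2 s$
$42 \left(R{\left(v \right)} - 106\right) = 42 \left(2 \left(-4\right) - 106\right) = 42 \left(-8 - 106\right) = 42 \left(-114\right) = -4788$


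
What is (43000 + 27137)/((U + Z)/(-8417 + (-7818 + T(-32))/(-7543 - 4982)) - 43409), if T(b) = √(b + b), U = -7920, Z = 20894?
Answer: -33833591150440498454832579/20940937213740605913508753 - 91177735287600*I/20940937213740605913508753 ≈ -1.6157 - 4.354e-12*I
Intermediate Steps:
T(b) = √2*√b (T(b) = √(2*b) = √2*√b)
(43000 + 27137)/((U + Z)/(-8417 + (-7818 + T(-32))/(-7543 - 4982)) - 43409) = (43000 + 27137)/((-7920 + 20894)/(-8417 + (-7818 + √2*√(-32))/(-7543 - 4982)) - 43409) = 70137/(12974/(-8417 + (-7818 + √2*(4*I*√2))/(-12525)) - 43409) = 70137/(12974/(-8417 + (-7818 + 8*I)*(-1/12525)) - 43409) = 70137/(12974/(-8417 + (2606/4175 - 8*I/12525)) - 43409) = 70137/(12974/(-35138369/4175 - 8*I/12525) - 43409) = 70137/(12974*(156875625*(-35138369/4175 + 8*I/12525)/11112344783821513) - 43409) = 70137/(2035304358750*(-35138369/4175 + 8*I/12525)/11112344783821513 - 43409) = 70137/(-43409 + 2035304358750*(-35138369/4175 + 8*I/12525)/11112344783821513)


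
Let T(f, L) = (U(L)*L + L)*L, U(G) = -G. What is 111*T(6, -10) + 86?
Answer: 122186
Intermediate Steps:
T(f, L) = L*(L - L²) (T(f, L) = ((-L)*L + L)*L = (-L² + L)*L = (L - L²)*L = L*(L - L²))
111*T(6, -10) + 86 = 111*((-10)²*(1 - 1*(-10))) + 86 = 111*(100*(1 + 10)) + 86 = 111*(100*11) + 86 = 111*1100 + 86 = 122100 + 86 = 122186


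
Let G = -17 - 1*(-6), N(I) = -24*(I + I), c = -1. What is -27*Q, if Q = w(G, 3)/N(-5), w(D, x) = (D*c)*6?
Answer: -297/40 ≈ -7.4250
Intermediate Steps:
N(I) = -48*I
G = -11 (G = -17 + 6 = -11)
w(D, x) = -6*D (w(D, x) = (D*(-1))*6 = -D*6 = -6*D)
Q = 11/40 (Q = (-6*(-11))/((-48*(-5))) = 66/240 = 66*(1/240) = 11/40 ≈ 0.27500)
-27*Q = -27*11/40 = -297/40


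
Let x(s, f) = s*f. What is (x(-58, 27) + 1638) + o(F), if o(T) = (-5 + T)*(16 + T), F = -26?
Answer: 382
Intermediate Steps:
x(s, f) = f*s
(x(-58, 27) + 1638) + o(F) = (27*(-58) + 1638) + (-80 + (-26)**2 + 11*(-26)) = (-1566 + 1638) + (-80 + 676 - 286) = 72 + 310 = 382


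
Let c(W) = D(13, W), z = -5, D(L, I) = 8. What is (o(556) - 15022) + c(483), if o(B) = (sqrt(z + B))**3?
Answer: -15014 + 551*sqrt(551) ≈ -2080.2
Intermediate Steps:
c(W) = 8
o(B) = (-5 + B)**(3/2) (o(B) = (sqrt(-5 + B))**3 = (-5 + B)**(3/2))
(o(556) - 15022) + c(483) = ((-5 + 556)**(3/2) - 15022) + 8 = (551**(3/2) - 15022) + 8 = (551*sqrt(551) - 15022) + 8 = (-15022 + 551*sqrt(551)) + 8 = -15014 + 551*sqrt(551)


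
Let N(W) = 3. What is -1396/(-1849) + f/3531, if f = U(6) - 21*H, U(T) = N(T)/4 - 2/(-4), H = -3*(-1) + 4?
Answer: 1694467/2374116 ≈ 0.71373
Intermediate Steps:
H = 7 (H = 3 + 4 = 7)
U(T) = 5/4 (U(T) = 3/4 - 2/(-4) = 3*(¼) - 2*(-¼) = ¾ + ½ = 5/4)
f = -583/4 (f = 5/4 - 21*7 = 5/4 - 147 = -583/4 ≈ -145.75)
-1396/(-1849) + f/3531 = -1396/(-1849) - 583/4/3531 = -1396*(-1/1849) - 583/4*1/3531 = 1396/1849 - 53/1284 = 1694467/2374116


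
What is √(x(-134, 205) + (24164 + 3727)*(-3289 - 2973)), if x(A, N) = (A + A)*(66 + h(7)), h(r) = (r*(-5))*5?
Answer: I*√174624230 ≈ 13215.0*I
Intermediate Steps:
h(r) = -25*r (h(r) = -5*r*5 = -25*r)
x(A, N) = -218*A (x(A, N) = (A + A)*(66 - 25*7) = (2*A)*(66 - 175) = (2*A)*(-109) = -218*A)
√(x(-134, 205) + (24164 + 3727)*(-3289 - 2973)) = √(-218*(-134) + (24164 + 3727)*(-3289 - 2973)) = √(29212 + 27891*(-6262)) = √(29212 - 174653442) = √(-174624230) = I*√174624230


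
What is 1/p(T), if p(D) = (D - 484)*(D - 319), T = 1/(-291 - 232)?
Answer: 273529/42232203454 ≈ 6.4768e-6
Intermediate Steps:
T = -1/523 (T = 1/(-523) = -1/523 ≈ -0.0019120)
p(D) = (-484 + D)*(-319 + D)
1/p(T) = 1/(154396 + (-1/523)² - 803*(-1/523)) = 1/(154396 + 1/273529 + 803/523) = 1/(42232203454/273529) = 273529/42232203454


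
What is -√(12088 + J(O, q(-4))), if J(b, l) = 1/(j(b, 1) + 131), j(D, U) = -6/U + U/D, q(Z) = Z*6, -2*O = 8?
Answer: -2*√752481521/499 ≈ -109.95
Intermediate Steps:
O = -4 (O = -½*8 = -4)
q(Z) = 6*Z
J(b, l) = 1/(125 + 1/b) (J(b, l) = 1/((-6/1 + 1/b) + 131) = 1/((-6*1 + 1/b) + 131) = 1/((-6 + 1/b) + 131) = 1/(125 + 1/b))
-√(12088 + J(O, q(-4))) = -√(12088 - 4/(1 + 125*(-4))) = -√(12088 - 4/(1 - 500)) = -√(12088 - 4/(-499)) = -√(12088 - 4*(-1/499)) = -√(12088 + 4/499) = -√(6031916/499) = -2*√752481521/499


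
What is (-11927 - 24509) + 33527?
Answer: -2909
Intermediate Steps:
(-11927 - 24509) + 33527 = -36436 + 33527 = -2909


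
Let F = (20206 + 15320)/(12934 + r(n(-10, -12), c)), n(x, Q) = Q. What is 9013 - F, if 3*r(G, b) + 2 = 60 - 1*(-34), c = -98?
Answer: 175222522/19447 ≈ 9010.3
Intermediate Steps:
r(G, b) = 92/3 (r(G, b) = -⅔ + (60 - 1*(-34))/3 = -⅔ + (60 + 34)/3 = -⅔ + (⅓)*94 = -⅔ + 94/3 = 92/3)
F = 53289/19447 (F = (20206 + 15320)/(12934 + 92/3) = 35526/(38894/3) = 35526*(3/38894) = 53289/19447 ≈ 2.7402)
9013 - F = 9013 - 1*53289/19447 = 9013 - 53289/19447 = 175222522/19447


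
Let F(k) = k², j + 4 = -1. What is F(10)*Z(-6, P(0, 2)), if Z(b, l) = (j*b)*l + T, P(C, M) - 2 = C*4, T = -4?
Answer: 5600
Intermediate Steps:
j = -5 (j = -4 - 1 = -5)
P(C, M) = 2 + 4*C (P(C, M) = 2 + C*4 = 2 + 4*C)
Z(b, l) = -4 - 5*b*l (Z(b, l) = (-5*b)*l - 4 = -5*b*l - 4 = -4 - 5*b*l)
F(10)*Z(-6, P(0, 2)) = 10²*(-4 - 5*(-6)*(2 + 4*0)) = 100*(-4 - 5*(-6)*(2 + 0)) = 100*(-4 - 5*(-6)*2) = 100*(-4 + 60) = 100*56 = 5600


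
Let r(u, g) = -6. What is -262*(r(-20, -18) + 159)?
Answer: -40086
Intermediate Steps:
-262*(r(-20, -18) + 159) = -262*(-6 + 159) = -262*153 = -40086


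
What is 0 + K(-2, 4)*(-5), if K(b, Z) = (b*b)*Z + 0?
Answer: -80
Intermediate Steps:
K(b, Z) = Z*b² (K(b, Z) = b²*Z + 0 = Z*b² + 0 = Z*b²)
0 + K(-2, 4)*(-5) = 0 + (4*(-2)²)*(-5) = 0 + (4*4)*(-5) = 0 + 16*(-5) = 0 - 80 = -80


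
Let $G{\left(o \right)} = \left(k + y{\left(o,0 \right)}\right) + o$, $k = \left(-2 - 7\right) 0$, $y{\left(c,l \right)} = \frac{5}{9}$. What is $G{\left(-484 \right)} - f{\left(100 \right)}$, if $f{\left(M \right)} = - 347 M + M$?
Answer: $\frac{307049}{9} \approx 34117.0$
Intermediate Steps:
$y{\left(c,l \right)} = \frac{5}{9}$ ($y{\left(c,l \right)} = 5 \cdot \frac{1}{9} = \frac{5}{9}$)
$k = 0$ ($k = \left(-9\right) 0 = 0$)
$G{\left(o \right)} = \frac{5}{9} + o$ ($G{\left(o \right)} = \left(0 + \frac{5}{9}\right) + o = \frac{5}{9} + o$)
$f{\left(M \right)} = - 346 M$
$G{\left(-484 \right)} - f{\left(100 \right)} = \left(\frac{5}{9} - 484\right) - \left(-346\right) 100 = - \frac{4351}{9} - -34600 = - \frac{4351}{9} + 34600 = \frac{307049}{9}$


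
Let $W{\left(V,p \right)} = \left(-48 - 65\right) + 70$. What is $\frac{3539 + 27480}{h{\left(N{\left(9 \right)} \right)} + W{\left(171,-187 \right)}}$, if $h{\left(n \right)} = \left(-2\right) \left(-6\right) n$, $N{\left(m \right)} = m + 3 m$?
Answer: $\frac{31019}{389} \approx 79.74$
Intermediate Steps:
$N{\left(m \right)} = 4 m$
$h{\left(n \right)} = 12 n$
$W{\left(V,p \right)} = -43$ ($W{\left(V,p \right)} = -113 + 70 = -43$)
$\frac{3539 + 27480}{h{\left(N{\left(9 \right)} \right)} + W{\left(171,-187 \right)}} = \frac{3539 + 27480}{12 \cdot 4 \cdot 9 - 43} = \frac{31019}{12 \cdot 36 - 43} = \frac{31019}{432 - 43} = \frac{31019}{389}$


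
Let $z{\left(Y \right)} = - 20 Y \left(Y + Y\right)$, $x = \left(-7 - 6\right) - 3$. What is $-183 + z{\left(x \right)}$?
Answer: $-10423$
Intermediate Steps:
$x = -16$ ($x = -13 - 3 = -16$)
$z{\left(Y \right)} = - 40 Y^{2}$ ($z{\left(Y \right)} = - 20 Y 2 Y = - 40 Y^{2}$)
$-183 + z{\left(x \right)} = -183 - 40 \left(-16\right)^{2} = -183 - 10240 = -10423$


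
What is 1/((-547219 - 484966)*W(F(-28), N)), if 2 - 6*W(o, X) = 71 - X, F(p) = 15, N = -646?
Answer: 6/738012275 ≈ 8.1299e-9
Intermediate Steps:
W(o, X) = -23/2 + X/6 (W(o, X) = ⅓ - (71 - X)/6 = ⅓ + (-71/6 + X/6) = -23/2 + X/6)
1/((-547219 - 484966)*W(F(-28), N)) = 1/((-547219 - 484966)*(-23/2 + (⅙)*(-646))) = 1/((-1032185)*(-23/2 - 323/3)) = -1/(1032185*(-715/6)) = -1/1032185*(-6/715) = 6/738012275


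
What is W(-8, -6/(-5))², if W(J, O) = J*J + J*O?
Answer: 73984/25 ≈ 2959.4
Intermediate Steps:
W(J, O) = J² + J*O
W(-8, -6/(-5))² = (-8*(-8 - 6/(-5)))² = (-8*(-8 - 6*(-⅕)))² = (-8*(-8 + 6/5))² = (-8*(-34/5))² = (272/5)² = 73984/25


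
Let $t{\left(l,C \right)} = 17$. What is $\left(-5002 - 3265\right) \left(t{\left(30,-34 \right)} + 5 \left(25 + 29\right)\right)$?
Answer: $-2372629$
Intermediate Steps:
$\left(-5002 - 3265\right) \left(t{\left(30,-34 \right)} + 5 \left(25 + 29\right)\right) = \left(-5002 - 3265\right) \left(17 + 5 \left(25 + 29\right)\right) = - 8267 \left(17 + 5 \cdot 54\right) = - 8267 \left(17 + 270\right) = \left(-8267\right) 287 = -2372629$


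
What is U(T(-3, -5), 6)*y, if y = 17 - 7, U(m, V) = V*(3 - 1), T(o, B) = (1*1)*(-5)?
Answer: 120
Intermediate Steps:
T(o, B) = -5 (T(o, B) = 1*(-5) = -5)
U(m, V) = 2*V (U(m, V) = V*2 = 2*V)
y = 10
U(T(-3, -5), 6)*y = (2*6)*10 = 12*10 = 120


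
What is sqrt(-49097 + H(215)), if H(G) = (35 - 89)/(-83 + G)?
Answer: I*sqrt(23763146)/22 ≈ 221.58*I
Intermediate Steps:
H(G) = -54/(-83 + G)
sqrt(-49097 + H(215)) = sqrt(-49097 - 54/(-83 + 215)) = sqrt(-49097 - 54/132) = sqrt(-49097 - 54*1/132) = sqrt(-49097 - 9/22) = sqrt(-1080143/22) = I*sqrt(23763146)/22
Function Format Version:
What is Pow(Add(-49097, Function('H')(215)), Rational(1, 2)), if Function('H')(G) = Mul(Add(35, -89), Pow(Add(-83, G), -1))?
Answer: Mul(Rational(1, 22), I, Pow(23763146, Rational(1, 2))) ≈ Mul(221.58, I)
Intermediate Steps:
Function('H')(G) = Mul(-54, Pow(Add(-83, G), -1))
Pow(Add(-49097, Function('H')(215)), Rational(1, 2)) = Pow(Add(-49097, Mul(-54, Pow(Add(-83, 215), -1))), Rational(1, 2)) = Pow(Add(-49097, Mul(-54, Pow(132, -1))), Rational(1, 2)) = Pow(Add(-49097, Mul(-54, Rational(1, 132))), Rational(1, 2)) = Pow(Add(-49097, Rational(-9, 22)), Rational(1, 2)) = Pow(Rational(-1080143, 22), Rational(1, 2)) = Mul(Rational(1, 22), I, Pow(23763146, Rational(1, 2)))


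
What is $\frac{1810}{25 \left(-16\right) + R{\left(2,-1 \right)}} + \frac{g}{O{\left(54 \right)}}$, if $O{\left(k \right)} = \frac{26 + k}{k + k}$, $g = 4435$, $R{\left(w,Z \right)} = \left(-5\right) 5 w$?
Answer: $\frac{1076981}{180} \approx 5983.2$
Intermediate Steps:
$R{\left(w,Z \right)} = - 25 w$
$O{\left(k \right)} = \frac{26 + k}{2 k}$
$\frac{1810}{25 \left(-16\right) + R{\left(2,-1 \right)}} + \frac{g}{O{\left(54 \right)}} = \frac{1810}{25 \left(-16\right) - 50} + \frac{4435}{\frac{1}{2} \cdot \frac{1}{54} \left(26 + 54\right)} = \frac{1810}{-400 - 50} + \frac{4435}{\frac{1}{2} \cdot \frac{1}{54} \cdot 80} = \frac{1810}{-450} + \frac{4435}{\frac{20}{27}} = 1810 \left(- \frac{1}{450}\right) + 4435 \cdot \frac{27}{20} = - \frac{181}{45} + \frac{23949}{4} = \frac{1076981}{180}$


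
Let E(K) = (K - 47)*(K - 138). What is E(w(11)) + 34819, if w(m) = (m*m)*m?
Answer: 1566631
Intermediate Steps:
w(m) = m³ (w(m) = m²*m = m³)
E(K) = (-138 + K)*(-47 + K) (E(K) = (-47 + K)*(-138 + K) = (-138 + K)*(-47 + K))
E(w(11)) + 34819 = (6486 + (11³)² - 185*11³) + 34819 = (6486 + 1331² - 185*1331) + 34819 = (6486 + 1771561 - 246235) + 34819 = 1531812 + 34819 = 1566631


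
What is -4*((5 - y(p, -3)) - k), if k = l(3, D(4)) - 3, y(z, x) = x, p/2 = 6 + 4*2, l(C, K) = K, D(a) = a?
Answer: -28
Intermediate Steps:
p = 28 (p = 2*(6 + 4*2) = 2*(6 + 8) = 2*14 = 28)
k = 1 (k = 4 - 3 = 1)
-4*((5 - y(p, -3)) - k) = -4*((5 - 1*(-3)) - 1*1) = -4*((5 + 3) - 1) = -4*(8 - 1) = -4*7 = -28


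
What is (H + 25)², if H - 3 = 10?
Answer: 1444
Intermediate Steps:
H = 13 (H = 3 + 10 = 13)
(H + 25)² = (13 + 25)² = 38² = 1444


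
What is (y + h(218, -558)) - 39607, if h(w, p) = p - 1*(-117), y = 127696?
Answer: 87648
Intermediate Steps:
h(w, p) = 117 + p (h(w, p) = p + 117 = 117 + p)
(y + h(218, -558)) - 39607 = (127696 + (117 - 558)) - 39607 = (127696 - 441) - 39607 = 127255 - 39607 = 87648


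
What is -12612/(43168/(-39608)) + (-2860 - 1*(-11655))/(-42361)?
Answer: 661264653128/57144989 ≈ 11572.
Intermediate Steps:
-12612/(43168/(-39608)) + (-2860 - 1*(-11655))/(-42361) = -12612/(43168*(-1/39608)) + (-2860 + 11655)*(-1/42361) = -12612/(-5396/4951) + 8795*(-1/42361) = -12612*(-4951/5396) - 8795/42361 = 15610503/1349 - 8795/42361 = 661264653128/57144989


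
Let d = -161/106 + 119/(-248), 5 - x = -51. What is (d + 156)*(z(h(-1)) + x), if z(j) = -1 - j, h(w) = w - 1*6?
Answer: 2024193/212 ≈ 9548.1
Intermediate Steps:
x = 56 (x = 5 - 1*(-51) = 5 + 51 = 56)
h(w) = -6 + w (h(w) = w - 6 = -6 + w)
d = -26271/13144 (d = -161*1/106 + 119*(-1/248) = -161/106 - 119/248 = -26271/13144 ≈ -1.9987)
(d + 156)*(z(h(-1)) + x) = (-26271/13144 + 156)*((-1 - (-6 - 1)) + 56) = 2024193*((-1 - 1*(-7)) + 56)/13144 = 2024193*((-1 + 7) + 56)/13144 = 2024193*(6 + 56)/13144 = (2024193/13144)*62 = 2024193/212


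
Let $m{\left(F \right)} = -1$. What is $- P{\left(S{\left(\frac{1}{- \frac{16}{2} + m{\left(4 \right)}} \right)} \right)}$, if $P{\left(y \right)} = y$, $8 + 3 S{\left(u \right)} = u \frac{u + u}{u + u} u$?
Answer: $\frac{647}{243} \approx 2.6626$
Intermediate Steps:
$S{\left(u \right)} = - \frac{8}{3} + \frac{u^{2}}{3}$ ($S{\left(u \right)} = - \frac{8}{3} + \frac{u \frac{u + u}{u + u} u}{3} = - \frac{8}{3} + \frac{u \frac{2 u}{2 u} u}{3} = - \frac{8}{3} + \frac{u 2 u \frac{1}{2 u} u}{3} = - \frac{8}{3} + \frac{u 1 u}{3} = - \frac{8}{3} + \frac{u u}{3} = - \frac{8}{3} + \frac{u^{2}}{3}$)
$- P{\left(S{\left(\frac{1}{- \frac{16}{2} + m{\left(4 \right)}} \right)} \right)} = - (- \frac{8}{3} + \frac{\left(\frac{1}{- \frac{16}{2} - 1}\right)^{2}}{3}) = - (- \frac{8}{3} + \frac{\left(\frac{1}{\left(-16\right) \frac{1}{2} - 1}\right)^{2}}{3}) = - (- \frac{8}{3} + \frac{\left(\frac{1}{-8 - 1}\right)^{2}}{3}) = - (- \frac{8}{3} + \frac{\left(\frac{1}{-9}\right)^{2}}{3}) = - (- \frac{8}{3} + \frac{\left(- \frac{1}{9}\right)^{2}}{3}) = - (- \frac{8}{3} + \frac{1}{3} \cdot \frac{1}{81}) = - (- \frac{8}{3} + \frac{1}{243}) = \left(-1\right) \left(- \frac{647}{243}\right) = \frac{647}{243}$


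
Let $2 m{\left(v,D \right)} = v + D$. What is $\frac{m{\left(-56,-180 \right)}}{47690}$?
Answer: $- \frac{59}{23845} \approx -0.0024743$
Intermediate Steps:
$m{\left(v,D \right)} = \frac{D}{2} + \frac{v}{2}$ ($m{\left(v,D \right)} = \frac{v + D}{2} = \frac{D + v}{2} = \frac{D}{2} + \frac{v}{2}$)
$\frac{m{\left(-56,-180 \right)}}{47690} = \frac{\frac{1}{2} \left(-180\right) + \frac{1}{2} \left(-56\right)}{47690} = \left(-90 - 28\right) \frac{1}{47690} = \left(-118\right) \frac{1}{47690} = - \frac{59}{23845}$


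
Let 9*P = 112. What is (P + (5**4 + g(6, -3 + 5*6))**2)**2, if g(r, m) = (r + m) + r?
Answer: 15746420766976/81 ≈ 1.9440e+11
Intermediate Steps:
P = 112/9 (P = (1/9)*112 = 112/9 ≈ 12.444)
g(r, m) = m + 2*r (g(r, m) = (m + r) + r = m + 2*r)
(P + (5**4 + g(6, -3 + 5*6))**2)**2 = (112/9 + (5**4 + ((-3 + 5*6) + 2*6))**2)**2 = (112/9 + (625 + ((-3 + 30) + 12))**2)**2 = (112/9 + (625 + (27 + 12))**2)**2 = (112/9 + (625 + 39)**2)**2 = (112/9 + 664**2)**2 = (112/9 + 440896)**2 = (3968176/9)**2 = 15746420766976/81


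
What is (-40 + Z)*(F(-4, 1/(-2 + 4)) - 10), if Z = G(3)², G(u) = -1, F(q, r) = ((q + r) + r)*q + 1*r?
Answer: -195/2 ≈ -97.500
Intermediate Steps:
F(q, r) = r + q*(q + 2*r) (F(q, r) = (q + 2*r)*q + r = q*(q + 2*r) + r = r + q*(q + 2*r))
Z = 1 (Z = (-1)² = 1)
(-40 + Z)*(F(-4, 1/(-2 + 4)) - 10) = (-40 + 1)*((1/(-2 + 4) + (-4)² + 2*(-4)/(-2 + 4)) - 10) = -39*((1/2 + 16 + 2*(-4)/2) - 10) = -39*((½ + 16 + 2*(-4)*(½)) - 10) = -39*((½ + 16 - 4) - 10) = -39*(25/2 - 10) = -39*5/2 = -195/2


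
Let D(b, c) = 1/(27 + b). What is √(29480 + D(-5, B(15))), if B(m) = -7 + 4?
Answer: √14268342/22 ≈ 171.70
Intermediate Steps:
B(m) = -3
√(29480 + D(-5, B(15))) = √(29480 + 1/(27 - 5)) = √(29480 + 1/22) = √(648561/22) = √14268342/22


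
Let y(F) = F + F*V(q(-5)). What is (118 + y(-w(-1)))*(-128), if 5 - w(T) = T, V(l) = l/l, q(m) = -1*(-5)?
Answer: -13568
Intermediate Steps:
q(m) = 5
V(l) = 1
w(T) = 5 - T
y(F) = 2*F (y(F) = F + F*1 = F + F = 2*F)
(118 + y(-w(-1)))*(-128) = (118 + 2*(-(5 - 1*(-1))))*(-128) = (118 + 2*(-(5 + 1)))*(-128) = (118 + 2*(-1*6))*(-128) = (118 + 2*(-6))*(-128) = (118 - 12)*(-128) = 106*(-128) = -13568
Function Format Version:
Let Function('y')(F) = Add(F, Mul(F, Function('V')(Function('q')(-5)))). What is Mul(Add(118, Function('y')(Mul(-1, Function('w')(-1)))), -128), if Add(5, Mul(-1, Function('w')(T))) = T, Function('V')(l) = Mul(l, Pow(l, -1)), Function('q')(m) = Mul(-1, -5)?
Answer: -13568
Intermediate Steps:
Function('q')(m) = 5
Function('V')(l) = 1
Function('w')(T) = Add(5, Mul(-1, T))
Function('y')(F) = Mul(2, F) (Function('y')(F) = Add(F, Mul(F, 1)) = Add(F, F) = Mul(2, F))
Mul(Add(118, Function('y')(Mul(-1, Function('w')(-1)))), -128) = Mul(Add(118, Mul(2, Mul(-1, Add(5, Mul(-1, -1))))), -128) = Mul(Add(118, Mul(2, Mul(-1, Add(5, 1)))), -128) = Mul(Add(118, Mul(2, Mul(-1, 6))), -128) = Mul(Add(118, Mul(2, -6)), -128) = Mul(Add(118, -12), -128) = Mul(106, -128) = -13568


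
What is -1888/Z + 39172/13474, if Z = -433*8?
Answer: 10070670/2917121 ≈ 3.4523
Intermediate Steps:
Z = -3464
-1888/Z + 39172/13474 = -1888/(-3464) + 39172/13474 = -1888*(-1/3464) + 39172*(1/13474) = 236/433 + 19586/6737 = 10070670/2917121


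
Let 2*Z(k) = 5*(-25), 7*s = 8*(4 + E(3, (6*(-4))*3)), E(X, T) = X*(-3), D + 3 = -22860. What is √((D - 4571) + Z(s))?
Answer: I*√109986/2 ≈ 165.82*I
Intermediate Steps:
D = -22863 (D = -3 - 22860 = -22863)
E(X, T) = -3*X
s = -40/7 (s = (8*(4 - 3*3))/7 = (8*(4 - 9))/7 = (8*(-5))/7 = (⅐)*(-40) = -40/7 ≈ -5.7143)
Z(k) = -125/2 (Z(k) = (5*(-25))/2 = (½)*(-125) = -125/2)
√((D - 4571) + Z(s)) = √((-22863 - 4571) - 125/2) = √(-27434 - 125/2) = √(-54993/2) = I*√109986/2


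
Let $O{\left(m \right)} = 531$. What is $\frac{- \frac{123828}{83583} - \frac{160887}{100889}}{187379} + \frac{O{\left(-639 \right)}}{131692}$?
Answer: $\frac{278537776805766689}{69361875530871873972} \approx 0.0040157$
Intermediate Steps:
$\frac{- \frac{123828}{83583} - \frac{160887}{100889}}{187379} + \frac{O{\left(-639 \right)}}{131692} = \frac{- \frac{123828}{83583} - \frac{160887}{100889}}{187379} + \frac{531}{131692} = \left(\left(-123828\right) \frac{1}{83583} - \frac{160887}{100889}\right) \frac{1}{187379} + 531 \cdot \frac{1}{131692} = \left(- \frac{41276}{27861} - \frac{160887}{100889}\right) \frac{1}{187379} + \frac{531}{131692} = \left(- \frac{8646767071}{2810868429}\right) \frac{1}{187379} + \frac{531}{131692} = - \frac{8646767071}{526697715357591} + \frac{531}{131692} = \frac{278537776805766689}{69361875530871873972}$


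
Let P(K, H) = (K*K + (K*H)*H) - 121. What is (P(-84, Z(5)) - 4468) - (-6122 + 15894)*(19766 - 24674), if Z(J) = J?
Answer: 47961343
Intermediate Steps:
P(K, H) = -121 + K**2 + K*H**2 (P(K, H) = (K**2 + (H*K)*H) - 121 = (K**2 + K*H**2) - 121 = -121 + K**2 + K*H**2)
(P(-84, Z(5)) - 4468) - (-6122 + 15894)*(19766 - 24674) = ((-121 + (-84)**2 - 84*5**2) - 4468) - (-6122 + 15894)*(19766 - 24674) = ((-121 + 7056 - 84*25) - 4468) - 9772*(-4908) = ((-121 + 7056 - 2100) - 4468) - 1*(-47960976) = (4835 - 4468) + 47960976 = 367 + 47960976 = 47961343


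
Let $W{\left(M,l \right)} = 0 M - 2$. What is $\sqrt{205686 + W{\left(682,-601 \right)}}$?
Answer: $2 \sqrt{51421} \approx 453.52$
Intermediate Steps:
$W{\left(M,l \right)} = -2$ ($W{\left(M,l \right)} = 0 - 2 = -2$)
$\sqrt{205686 + W{\left(682,-601 \right)}} = \sqrt{205686 - 2} = \sqrt{205684} = 2 \sqrt{51421}$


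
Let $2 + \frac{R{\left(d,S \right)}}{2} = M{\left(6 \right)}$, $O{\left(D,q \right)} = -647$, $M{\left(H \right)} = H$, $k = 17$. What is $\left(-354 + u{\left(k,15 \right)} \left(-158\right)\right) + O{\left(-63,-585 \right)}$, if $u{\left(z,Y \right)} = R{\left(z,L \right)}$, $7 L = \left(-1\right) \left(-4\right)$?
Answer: $-2265$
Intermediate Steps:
$L = \frac{4}{7}$ ($L = \frac{\left(-1\right) \left(-4\right)}{7} = \frac{1}{7} \cdot 4 = \frac{4}{7} \approx 0.57143$)
$R{\left(d,S \right)} = 8$ ($R{\left(d,S \right)} = -4 + 2 \cdot 6 = -4 + 12 = 8$)
$u{\left(z,Y \right)} = 8$
$\left(-354 + u{\left(k,15 \right)} \left(-158\right)\right) + O{\left(-63,-585 \right)} = \left(-354 + 8 \left(-158\right)\right) - 647 = \left(-354 - 1264\right) - 647 = -1618 - 647 = -2265$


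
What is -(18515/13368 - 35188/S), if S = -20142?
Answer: -140553719/44876376 ≈ -3.1320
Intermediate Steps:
-(18515/13368 - 35188/S) = -(18515/13368 - 35188/(-20142)) = -(18515*(1/13368) - 35188*(-1/20142)) = -(18515/13368 + 17594/10071) = -1*140553719/44876376 = -140553719/44876376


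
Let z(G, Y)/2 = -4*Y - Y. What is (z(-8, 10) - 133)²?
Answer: 54289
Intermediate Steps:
z(G, Y) = -10*Y (z(G, Y) = 2*(-4*Y - Y) = 2*(-5*Y) = -10*Y)
(z(-8, 10) - 133)² = (-10*10 - 133)² = (-100 - 133)² = (-233)² = 54289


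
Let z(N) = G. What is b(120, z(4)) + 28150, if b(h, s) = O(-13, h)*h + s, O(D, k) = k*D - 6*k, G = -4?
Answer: -245454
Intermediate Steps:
z(N) = -4
O(D, k) = -6*k + D*k (O(D, k) = D*k - 6*k = -6*k + D*k)
b(h, s) = s - 19*h² (b(h, s) = (h*(-6 - 13))*h + s = (h*(-19))*h + s = (-19*h)*h + s = -19*h² + s = s - 19*h²)
b(120, z(4)) + 28150 = (-4 - 19*120²) + 28150 = (-4 - 19*14400) + 28150 = (-4 - 273600) + 28150 = -273604 + 28150 = -245454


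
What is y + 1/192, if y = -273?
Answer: -52415/192 ≈ -272.99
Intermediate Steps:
y + 1/192 = -273 + 1/192 = -52415/192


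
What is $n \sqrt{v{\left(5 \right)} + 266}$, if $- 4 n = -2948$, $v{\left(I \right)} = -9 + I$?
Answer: $737 \sqrt{262} \approx 11929.0$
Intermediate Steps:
$n = 737$ ($n = \left(- \frac{1}{4}\right) \left(-2948\right) = 737$)
$n \sqrt{v{\left(5 \right)} + 266} = 737 \sqrt{\left(-9 + 5\right) + 266} = 737 \sqrt{-4 + 266} = 737 \sqrt{262}$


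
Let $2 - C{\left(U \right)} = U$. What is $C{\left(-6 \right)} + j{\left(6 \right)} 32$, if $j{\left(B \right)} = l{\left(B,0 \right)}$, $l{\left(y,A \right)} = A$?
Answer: $8$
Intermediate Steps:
$j{\left(B \right)} = 0$
$C{\left(U \right)} = 2 - U$
$C{\left(-6 \right)} + j{\left(6 \right)} 32 = \left(2 - -6\right) + 0 \cdot 32 = \left(2 + 6\right) + 0 = 8 + 0 = 8$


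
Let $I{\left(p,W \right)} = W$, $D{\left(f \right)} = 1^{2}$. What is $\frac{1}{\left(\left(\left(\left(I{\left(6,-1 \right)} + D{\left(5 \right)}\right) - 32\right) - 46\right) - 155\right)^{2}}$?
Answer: $\frac{1}{54289} \approx 1.842 \cdot 10^{-5}$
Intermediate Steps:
$D{\left(f \right)} = 1$
$\frac{1}{\left(\left(\left(\left(I{\left(6,-1 \right)} + D{\left(5 \right)}\right) - 32\right) - 46\right) - 155\right)^{2}} = \frac{1}{\left(\left(\left(\left(-1 + 1\right) - 32\right) - 46\right) - 155\right)^{2}} = \frac{1}{\left(\left(\left(0 - 32\right) - 46\right) - 155\right)^{2}} = \frac{1}{\left(\left(-32 - 46\right) - 155\right)^{2}} = \frac{1}{\left(-78 - 155\right)^{2}} = \frac{1}{\left(-233\right)^{2}} = \frac{1}{54289}$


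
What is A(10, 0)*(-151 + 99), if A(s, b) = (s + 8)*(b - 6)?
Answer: 5616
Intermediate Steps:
A(s, b) = (-6 + b)*(8 + s) (A(s, b) = (8 + s)*(-6 + b) = (-6 + b)*(8 + s))
A(10, 0)*(-151 + 99) = (-48 - 6*10 + 8*0 + 0*10)*(-151 + 99) = (-48 - 60 + 0 + 0)*(-52) = -108*(-52) = 5616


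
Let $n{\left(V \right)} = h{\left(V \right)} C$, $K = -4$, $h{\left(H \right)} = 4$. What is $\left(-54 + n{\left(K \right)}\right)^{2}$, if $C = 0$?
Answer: $2916$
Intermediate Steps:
$n{\left(V \right)} = 0$ ($n{\left(V \right)} = 4 \cdot 0 = 0$)
$\left(-54 + n{\left(K \right)}\right)^{2} = \left(-54 + 0\right)^{2} = \left(-54\right)^{2} = 2916$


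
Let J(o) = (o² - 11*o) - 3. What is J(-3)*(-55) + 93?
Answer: -2052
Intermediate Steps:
J(o) = -3 + o² - 11*o
J(-3)*(-55) + 93 = (-3 + (-3)² - 11*(-3))*(-55) + 93 = (-3 + 9 + 33)*(-55) + 93 = 39*(-55) + 93 = -2145 + 93 = -2052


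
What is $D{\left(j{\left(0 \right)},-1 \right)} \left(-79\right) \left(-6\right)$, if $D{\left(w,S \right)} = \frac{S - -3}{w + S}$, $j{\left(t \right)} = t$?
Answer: $-948$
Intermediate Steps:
$D{\left(w,S \right)} = \frac{3 + S}{S + w}$ ($D{\left(w,S \right)} = \frac{S + 3}{S + w} = \frac{3 + S}{S + w}$)
$D{\left(j{\left(0 \right)},-1 \right)} \left(-79\right) \left(-6\right) = \frac{3 - 1}{-1 + 0} \left(-79\right) \left(-6\right) = \frac{1}{-1} \cdot 2 \left(-79\right) \left(-6\right) = \left(-1\right) 2 \left(-79\right) \left(-6\right) = \left(-2\right) \left(-79\right) \left(-6\right) = 158 \left(-6\right) = -948$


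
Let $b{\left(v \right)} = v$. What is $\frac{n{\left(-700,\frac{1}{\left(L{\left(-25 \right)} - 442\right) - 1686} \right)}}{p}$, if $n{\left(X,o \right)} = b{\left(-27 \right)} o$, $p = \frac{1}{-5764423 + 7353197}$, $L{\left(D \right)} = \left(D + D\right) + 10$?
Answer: $\frac{21448449}{1084} \approx 19786.0$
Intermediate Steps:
$L{\left(D \right)} = 10 + 2 D$ ($L{\left(D \right)} = 2 D + 10 = 10 + 2 D$)
$p = \frac{1}{1588774} \approx 6.2942 \cdot 10^{-7}$
$n{\left(X,o \right)} = - 27 o$
$\frac{n{\left(-700,\frac{1}{\left(L{\left(-25 \right)} - 442\right) - 1686} \right)}}{p} = - \frac{27}{\left(\left(10 + 2 \left(-25\right)\right) - 442\right) - 1686} \frac{1}{\frac{1}{1588774}} = - \frac{27}{\left(\left(10 - 50\right) - 442\right) - 1686} \cdot 1588774 = - \frac{27}{\left(-40 - 442\right) - 1686} \cdot 1588774 = - \frac{27}{-482 - 1686} \cdot 1588774 = - \frac{27}{-2168} \cdot 1588774 = \left(-27\right) \left(- \frac{1}{2168}\right) 1588774 = \frac{27}{2168} \cdot 1588774 = \frac{21448449}{1084}$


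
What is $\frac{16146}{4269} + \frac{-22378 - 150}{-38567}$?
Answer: $\frac{239624938}{54880841} \approx 4.3663$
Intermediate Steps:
$\frac{16146}{4269} + \frac{-22378 - 150}{-38567} = 16146 \cdot \frac{1}{4269} - - \frac{22528}{38567} = \frac{5382}{1423} + \frac{22528}{38567} = \frac{239624938}{54880841}$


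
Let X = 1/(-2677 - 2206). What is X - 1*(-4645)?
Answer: 22681534/4883 ≈ 4645.0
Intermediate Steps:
X = -1/4883 (X = 1/(-4883) = -1/4883 ≈ -0.00020479)
X - 1*(-4645) = -1/4883 - 1*(-4645) = -1/4883 + 4645 = 22681534/4883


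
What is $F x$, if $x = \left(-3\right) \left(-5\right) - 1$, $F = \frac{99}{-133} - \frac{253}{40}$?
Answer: $- \frac{37609}{380} \approx -98.971$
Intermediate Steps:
$F = - \frac{37609}{5320}$ ($F = 99 \left(- \frac{1}{133}\right) - \frac{253}{40} = - \frac{99}{133} - \frac{253}{40} = - \frac{37609}{5320} \approx -7.0694$)
$x = 14$ ($x = 15 - 1 = 14$)
$F x = \left(- \frac{37609}{5320}\right) 14 = - \frac{37609}{380}$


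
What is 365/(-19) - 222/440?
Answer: -82409/4180 ≈ -19.715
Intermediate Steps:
365/(-19) - 222/440 = 365*(-1/19) - 222*1/440 = -365/19 - 111/220 = -82409/4180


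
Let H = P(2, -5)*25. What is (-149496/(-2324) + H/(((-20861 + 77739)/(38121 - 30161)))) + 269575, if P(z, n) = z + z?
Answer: 4455497747111/16523059 ≈ 2.6965e+5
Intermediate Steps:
P(z, n) = 2*z
H = 100 (H = (2*2)*25 = 4*25 = 100)
(-149496/(-2324) + H/(((-20861 + 77739)/(38121 - 30161)))) + 269575 = (-149496/(-2324) + 100/(((-20861 + 77739)/(38121 - 30161)))) + 269575 = (-149496*(-1/2324) + 100/((56878/7960))) + 269575 = (37374/581 + 100/((56878*(1/7960)))) + 269575 = (37374/581 + 100/(28439/3980)) + 269575 = (37374/581 + 100*(3980/28439)) + 269575 = (37374/581 + 398000/28439) + 269575 = 1294117186/16523059 + 269575 = 4455497747111/16523059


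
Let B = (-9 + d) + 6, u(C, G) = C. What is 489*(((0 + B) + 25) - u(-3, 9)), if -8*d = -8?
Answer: 12714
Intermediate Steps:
d = 1 (d = -1/8*(-8) = 1)
B = -2 (B = (-9 + 1) + 6 = -8 + 6 = -2)
489*(((0 + B) + 25) - u(-3, 9)) = 489*(((0 - 2) + 25) - 1*(-3)) = 489*((-2 + 25) + 3) = 489*(23 + 3) = 489*26 = 12714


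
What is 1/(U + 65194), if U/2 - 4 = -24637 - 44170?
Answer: -1/72412 ≈ -1.3810e-5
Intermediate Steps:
U = -137606 (U = 8 + 2*(-24637 - 44170) = 8 + 2*(-68807) = 8 - 137614 = -137606)
1/(U + 65194) = 1/(-137606 + 65194) = 1/(-72412) = -1/72412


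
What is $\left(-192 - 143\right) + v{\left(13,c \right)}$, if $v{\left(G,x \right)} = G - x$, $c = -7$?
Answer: $-315$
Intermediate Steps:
$\left(-192 - 143\right) + v{\left(13,c \right)} = \left(-192 - 143\right) + \left(13 - -7\right) = -335 + \left(13 + 7\right) = -335 + 20 = -315$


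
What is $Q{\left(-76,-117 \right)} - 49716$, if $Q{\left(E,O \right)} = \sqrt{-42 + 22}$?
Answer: $-49716 + 2 i \sqrt{5} \approx -49716.0 + 4.4721 i$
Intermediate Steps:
$Q{\left(E,O \right)} = 2 i \sqrt{5}$ ($Q{\left(E,O \right)} = \sqrt{-20} = 2 i \sqrt{5}$)
$Q{\left(-76,-117 \right)} - 49716 = 2 i \sqrt{5} - 49716 = -49716 + 2 i \sqrt{5}$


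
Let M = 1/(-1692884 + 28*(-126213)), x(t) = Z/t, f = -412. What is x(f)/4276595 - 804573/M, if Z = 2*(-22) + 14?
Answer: 740970068452279275459/176195714 ≈ 4.2054e+12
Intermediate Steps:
Z = -30 (Z = -44 + 14 = -30)
x(t) = -30/t
M = -1/5226848 (M = 1/(-1692884 - 3533964) = 1/(-5226848) = -1/5226848 ≈ -1.9132e-7)
x(f)/4276595 - 804573/M = -30/(-412)/4276595 - 804573/(-1/5226848) = -30*(-1/412)*(1/4276595) - 804573*(-5226848) = (15/206)*(1/4276595) + 4205380775904 = 3/176195714 + 4205380775904 = 740970068452279275459/176195714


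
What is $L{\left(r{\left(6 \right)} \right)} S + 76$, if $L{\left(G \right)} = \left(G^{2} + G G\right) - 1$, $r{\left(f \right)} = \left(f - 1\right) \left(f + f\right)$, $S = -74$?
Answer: $-532650$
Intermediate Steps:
$r{\left(f \right)} = 2 f \left(-1 + f\right)$ ($r{\left(f \right)} = \left(-1 + f\right) 2 f = 2 f \left(-1 + f\right)$)
$L{\left(G \right)} = -1 + 2 G^{2}$ ($L{\left(G \right)} = \left(G^{2} + G^{2}\right) - 1 = 2 G^{2} - 1 = -1 + 2 G^{2}$)
$L{\left(r{\left(6 \right)} \right)} S + 76 = \left(-1 + 2 \left(2 \cdot 6 \left(-1 + 6\right)\right)^{2}\right) \left(-74\right) + 76 = \left(-1 + 2 \left(2 \cdot 6 \cdot 5\right)^{2}\right) \left(-74\right) + 76 = \left(-1 + 2 \cdot 60^{2}\right) \left(-74\right) + 76 = \left(-1 + 2 \cdot 3600\right) \left(-74\right) + 76 = \left(-1 + 7200\right) \left(-74\right) + 76 = 7199 \left(-74\right) + 76 = -532726 + 76 = -532650$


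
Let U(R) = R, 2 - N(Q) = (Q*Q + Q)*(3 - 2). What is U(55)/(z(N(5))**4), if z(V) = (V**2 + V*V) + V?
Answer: 1/102263392000 ≈ 9.7787e-12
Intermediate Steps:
N(Q) = 2 - Q - Q**2 (N(Q) = 2 - (Q*Q + Q)*(3 - 2) = 2 - (Q**2 + Q) = 2 - (Q + Q**2) = 2 + (-Q - Q**2) = 2 - Q - Q**2)
z(V) = V + 2*V**2 (z(V) = (V**2 + V**2) + V = 2*V**2 + V = V + 2*V**2)
U(55)/(z(N(5))**4) = 55/(((2 - 1*5 - 1*5**2)*(1 + 2*(2 - 1*5 - 1*5**2)))**4) = 55/(((2 - 5 - 1*25)*(1 + 2*(2 - 5 - 1*25)))**4) = 55/(((2 - 5 - 25)*(1 + 2*(2 - 5 - 25)))**4) = 55/((-28*(1 + 2*(-28)))**4) = 55/((-28*(1 - 56))**4) = 55/((-28*(-55))**4) = 55/(1540**4) = 55/5624486560000 = 55*(1/5624486560000) = 1/102263392000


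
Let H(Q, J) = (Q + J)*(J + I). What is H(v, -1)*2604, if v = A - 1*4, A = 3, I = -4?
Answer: 26040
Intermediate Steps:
v = -1 (v = 3 - 1*4 = 3 - 4 = -1)
H(Q, J) = (-4 + J)*(J + Q) (H(Q, J) = (Q + J)*(J - 4) = (J + Q)*(-4 + J) = (-4 + J)*(J + Q))
H(v, -1)*2604 = ((-1)² - 4*(-1) - 4*(-1) - 1*(-1))*2604 = (1 + 4 + 4 + 1)*2604 = 10*2604 = 26040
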